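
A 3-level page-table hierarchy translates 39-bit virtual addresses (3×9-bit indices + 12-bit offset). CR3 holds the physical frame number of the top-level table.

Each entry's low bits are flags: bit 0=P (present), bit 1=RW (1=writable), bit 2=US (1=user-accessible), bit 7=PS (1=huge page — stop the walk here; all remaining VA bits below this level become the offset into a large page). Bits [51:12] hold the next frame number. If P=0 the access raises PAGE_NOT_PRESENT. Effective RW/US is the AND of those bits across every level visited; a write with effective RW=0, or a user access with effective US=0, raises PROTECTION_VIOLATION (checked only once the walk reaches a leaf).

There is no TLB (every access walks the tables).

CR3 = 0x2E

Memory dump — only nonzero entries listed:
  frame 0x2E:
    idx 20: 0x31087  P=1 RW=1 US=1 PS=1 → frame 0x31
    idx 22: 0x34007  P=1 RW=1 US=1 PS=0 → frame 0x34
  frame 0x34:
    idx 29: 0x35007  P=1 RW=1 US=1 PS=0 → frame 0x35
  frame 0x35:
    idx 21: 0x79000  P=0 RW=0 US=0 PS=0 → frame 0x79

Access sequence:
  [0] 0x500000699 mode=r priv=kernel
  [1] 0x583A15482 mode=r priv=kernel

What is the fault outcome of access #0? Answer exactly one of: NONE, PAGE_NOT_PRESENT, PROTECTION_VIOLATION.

Walk each access:
#0 VA=0x500000699 (r,kernel):
  [0] read 0x2E idx=20: raw=0x31087 flags P=1 W=1 U=1 S=1
  ⇒ phys 0x31699 (huge @L0)  [1 reads]
#1 VA=0x583A15482 (r,kernel):
  [0] read 0x2E idx=22: raw=0x34007 flags P=1 W=1 U=1 S=0
  [1] read 0x34 idx=29: raw=0x35007 flags P=1 W=1 U=1 S=0
  [2] read 0x35 idx=21: raw=0x79000 flags P=0 W=0 U=0 S=0
  ⇒ fault: PAGE_NOT_PRESENT  — 3 lookups

Access #0 fault: NONE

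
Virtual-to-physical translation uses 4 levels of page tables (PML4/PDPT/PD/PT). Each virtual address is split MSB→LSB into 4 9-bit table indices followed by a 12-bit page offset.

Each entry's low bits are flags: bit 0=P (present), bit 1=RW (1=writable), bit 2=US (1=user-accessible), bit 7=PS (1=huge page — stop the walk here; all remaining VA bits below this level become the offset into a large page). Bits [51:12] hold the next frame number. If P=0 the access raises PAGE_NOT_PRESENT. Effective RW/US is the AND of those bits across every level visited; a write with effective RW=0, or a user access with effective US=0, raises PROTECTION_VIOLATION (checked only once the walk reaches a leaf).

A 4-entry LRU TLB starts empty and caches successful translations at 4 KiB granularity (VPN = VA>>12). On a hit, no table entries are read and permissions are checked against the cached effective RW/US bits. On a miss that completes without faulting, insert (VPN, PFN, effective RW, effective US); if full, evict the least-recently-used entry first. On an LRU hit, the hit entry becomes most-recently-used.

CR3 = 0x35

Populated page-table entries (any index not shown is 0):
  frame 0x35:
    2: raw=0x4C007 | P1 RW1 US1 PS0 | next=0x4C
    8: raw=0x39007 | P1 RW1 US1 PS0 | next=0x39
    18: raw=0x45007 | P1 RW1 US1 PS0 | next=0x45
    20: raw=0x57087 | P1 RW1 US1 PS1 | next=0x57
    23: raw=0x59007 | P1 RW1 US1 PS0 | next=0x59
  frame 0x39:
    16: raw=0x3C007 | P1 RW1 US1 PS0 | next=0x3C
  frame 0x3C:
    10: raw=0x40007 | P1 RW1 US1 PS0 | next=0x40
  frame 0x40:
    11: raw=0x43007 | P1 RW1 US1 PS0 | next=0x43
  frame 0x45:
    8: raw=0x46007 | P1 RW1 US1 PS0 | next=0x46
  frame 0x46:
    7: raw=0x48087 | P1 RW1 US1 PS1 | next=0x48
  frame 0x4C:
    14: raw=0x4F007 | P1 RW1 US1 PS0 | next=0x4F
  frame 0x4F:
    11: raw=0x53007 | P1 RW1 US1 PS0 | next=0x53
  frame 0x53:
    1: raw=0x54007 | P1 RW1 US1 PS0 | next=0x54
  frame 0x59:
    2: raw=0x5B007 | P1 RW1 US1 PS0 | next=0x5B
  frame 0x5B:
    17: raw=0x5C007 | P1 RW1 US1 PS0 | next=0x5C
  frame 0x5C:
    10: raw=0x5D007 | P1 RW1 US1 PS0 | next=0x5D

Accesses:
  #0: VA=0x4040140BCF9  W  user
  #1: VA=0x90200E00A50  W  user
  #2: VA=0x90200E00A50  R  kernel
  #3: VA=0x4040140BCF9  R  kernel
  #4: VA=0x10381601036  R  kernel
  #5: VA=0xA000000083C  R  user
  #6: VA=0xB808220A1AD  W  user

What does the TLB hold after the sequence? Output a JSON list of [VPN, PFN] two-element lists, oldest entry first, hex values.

Per-access translation:
#0 VA=0x4040140BCF9 (w,user):
  [0] read 0x35 idx=8: raw=0x39007 flags P=1 W=1 U=1 S=0
  [1] read 0x39 idx=16: raw=0x3C007 flags P=1 W=1 U=1 S=0
  [2] read 0x3C idx=10: raw=0x40007 flags P=1 W=1 U=1 S=0
  [3] read 0x40 idx=11: raw=0x43007 flags P=1 W=1 U=1 S=0
  → PA=0x43CF9  (4 entries read)
#1 VA=0x90200E00A50 (w,user):
  [0] read 0x35 idx=18: raw=0x45007 flags P=1 W=1 U=1 S=0
  [1] read 0x45 idx=8: raw=0x46007 flags P=1 W=1 U=1 S=0
  [2] read 0x46 idx=7: raw=0x48087 flags P=1 W=1 U=1 S=1
  → PA=0x48A50 (huge @L2)  (3 entries read)
#2 VA=0x90200E00A50 (r,kernel):
  TLB hit vpn=0x90200E00 → PA=0x48A50
#3 VA=0x4040140BCF9 (r,kernel):
  TLB hit vpn=0x4040140B → PA=0x43CF9
#4 VA=0x10381601036 (r,kernel):
  [0] read 0x35 idx=2: raw=0x4C007 flags P=1 W=1 U=1 S=0
  [1] read 0x4C idx=14: raw=0x4F007 flags P=1 W=1 U=1 S=0
  [2] read 0x4F idx=11: raw=0x53007 flags P=1 W=1 U=1 S=0
  [3] read 0x53 idx=1: raw=0x54007 flags P=1 W=1 U=1 S=0
  → PA=0x54036  (4 entries read)
#5 VA=0xA000000083C (r,user):
  [0] read 0x35 idx=20: raw=0x57087 flags P=1 W=1 U=1 S=1
  → PA=0x5783C (huge @L0)  (1 entries read)
#6 VA=0xB808220A1AD (w,user):
  [0] read 0x35 idx=23: raw=0x59007 flags P=1 W=1 U=1 S=0
  [1] read 0x59 idx=2: raw=0x5B007 flags P=1 W=1 U=1 S=0
  [2] read 0x5B idx=17: raw=0x5C007 flags P=1 W=1 U=1 S=0
  [3] read 0x5C idx=10: raw=0x5D007 flags P=1 W=1 U=1 S=0
  → PA=0x5D1AD  (4 entries read)

TLB: [["0x4040140B", "0x43"], ["0x10381601", "0x54"], ["0xA0000000", "0x57"], ["0xB808220A", "0x5D"]]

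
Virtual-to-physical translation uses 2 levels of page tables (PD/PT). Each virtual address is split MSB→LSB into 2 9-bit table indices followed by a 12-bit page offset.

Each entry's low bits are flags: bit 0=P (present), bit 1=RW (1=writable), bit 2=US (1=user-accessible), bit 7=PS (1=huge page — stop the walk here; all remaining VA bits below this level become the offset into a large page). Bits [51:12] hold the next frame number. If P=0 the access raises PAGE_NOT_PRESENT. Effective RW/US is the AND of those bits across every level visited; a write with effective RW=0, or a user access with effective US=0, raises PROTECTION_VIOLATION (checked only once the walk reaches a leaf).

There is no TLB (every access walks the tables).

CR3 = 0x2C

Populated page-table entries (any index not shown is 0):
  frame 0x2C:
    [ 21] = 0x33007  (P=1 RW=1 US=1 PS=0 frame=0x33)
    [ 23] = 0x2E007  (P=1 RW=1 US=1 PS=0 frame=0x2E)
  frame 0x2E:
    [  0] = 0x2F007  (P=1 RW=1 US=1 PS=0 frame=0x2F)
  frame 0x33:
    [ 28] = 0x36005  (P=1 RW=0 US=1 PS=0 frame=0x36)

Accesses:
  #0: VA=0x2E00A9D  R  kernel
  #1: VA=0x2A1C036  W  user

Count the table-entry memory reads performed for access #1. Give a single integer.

Trace:
#0 VA=0x2E00A9D (r,kernel):
  L0: frame=0x2C idx=23 entry=0x2E007 [P=1 RW=1 US=1 PS=0]
  L1: frame=0x2E idx=0 entry=0x2F007 [P=1 RW=1 US=1 PS=0]
  ✓ 0x2FA9D  — 2 lookups
#1 VA=0x2A1C036 (w,user):
  L0: frame=0x2C idx=21 entry=0x33007 [P=1 RW=1 US=1 PS=0]
  L1: frame=0x33 idx=28 entry=0x36005 [P=1 RW=0 US=1 PS=0]
  → PROTECTION_VIOLATION  (2 entries read)

Entries read for #1: 2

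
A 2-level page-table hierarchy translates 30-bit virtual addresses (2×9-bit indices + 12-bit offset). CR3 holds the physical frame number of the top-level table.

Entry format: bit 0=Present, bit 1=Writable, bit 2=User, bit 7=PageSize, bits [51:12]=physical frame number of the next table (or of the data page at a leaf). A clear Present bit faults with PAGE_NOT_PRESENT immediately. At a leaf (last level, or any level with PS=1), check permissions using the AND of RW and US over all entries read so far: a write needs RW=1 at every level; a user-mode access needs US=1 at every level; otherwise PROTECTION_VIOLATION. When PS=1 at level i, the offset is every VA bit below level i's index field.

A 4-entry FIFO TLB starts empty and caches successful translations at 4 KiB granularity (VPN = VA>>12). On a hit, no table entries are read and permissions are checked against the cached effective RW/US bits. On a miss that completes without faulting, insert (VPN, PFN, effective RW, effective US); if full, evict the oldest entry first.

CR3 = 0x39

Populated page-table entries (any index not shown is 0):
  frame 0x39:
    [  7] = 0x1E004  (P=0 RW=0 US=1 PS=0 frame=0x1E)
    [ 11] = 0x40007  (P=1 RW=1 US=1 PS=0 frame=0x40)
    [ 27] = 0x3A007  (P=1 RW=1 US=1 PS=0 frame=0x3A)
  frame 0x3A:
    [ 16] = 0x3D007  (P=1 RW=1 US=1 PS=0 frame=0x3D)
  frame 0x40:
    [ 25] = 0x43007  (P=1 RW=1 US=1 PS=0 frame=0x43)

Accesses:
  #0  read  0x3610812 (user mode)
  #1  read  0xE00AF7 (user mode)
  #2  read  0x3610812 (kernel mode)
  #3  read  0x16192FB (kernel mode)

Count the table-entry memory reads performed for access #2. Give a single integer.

Per-access translation:
#0 VA=0x3610812 (r,user):
  [0] read 0x39 idx=27: raw=0x3A007 flags P=1 W=1 U=1 S=0
  [1] read 0x3A idx=16: raw=0x3D007 flags P=1 W=1 U=1 S=0
  ⇒ phys 0x3D812  [2 reads]
#1 VA=0xE00AF7 (r,user):
  [0] read 0x39 idx=7: raw=0x1E004 flags P=0 W=0 U=1 S=0
  ⇒ fault: PAGE_NOT_PRESENT  — 1 lookups
#2 VA=0x3610812 (r,kernel):
  TLB hit vpn=0x3610 → PA=0x3D812
#3 VA=0x16192FB (r,kernel):
  [0] read 0x39 idx=11: raw=0x40007 flags P=1 W=1 U=1 S=0
  [1] read 0x40 idx=25: raw=0x43007 flags P=1 W=1 U=1 S=0
  ⇒ phys 0x432FB  [2 reads]

Entries read for #2: 0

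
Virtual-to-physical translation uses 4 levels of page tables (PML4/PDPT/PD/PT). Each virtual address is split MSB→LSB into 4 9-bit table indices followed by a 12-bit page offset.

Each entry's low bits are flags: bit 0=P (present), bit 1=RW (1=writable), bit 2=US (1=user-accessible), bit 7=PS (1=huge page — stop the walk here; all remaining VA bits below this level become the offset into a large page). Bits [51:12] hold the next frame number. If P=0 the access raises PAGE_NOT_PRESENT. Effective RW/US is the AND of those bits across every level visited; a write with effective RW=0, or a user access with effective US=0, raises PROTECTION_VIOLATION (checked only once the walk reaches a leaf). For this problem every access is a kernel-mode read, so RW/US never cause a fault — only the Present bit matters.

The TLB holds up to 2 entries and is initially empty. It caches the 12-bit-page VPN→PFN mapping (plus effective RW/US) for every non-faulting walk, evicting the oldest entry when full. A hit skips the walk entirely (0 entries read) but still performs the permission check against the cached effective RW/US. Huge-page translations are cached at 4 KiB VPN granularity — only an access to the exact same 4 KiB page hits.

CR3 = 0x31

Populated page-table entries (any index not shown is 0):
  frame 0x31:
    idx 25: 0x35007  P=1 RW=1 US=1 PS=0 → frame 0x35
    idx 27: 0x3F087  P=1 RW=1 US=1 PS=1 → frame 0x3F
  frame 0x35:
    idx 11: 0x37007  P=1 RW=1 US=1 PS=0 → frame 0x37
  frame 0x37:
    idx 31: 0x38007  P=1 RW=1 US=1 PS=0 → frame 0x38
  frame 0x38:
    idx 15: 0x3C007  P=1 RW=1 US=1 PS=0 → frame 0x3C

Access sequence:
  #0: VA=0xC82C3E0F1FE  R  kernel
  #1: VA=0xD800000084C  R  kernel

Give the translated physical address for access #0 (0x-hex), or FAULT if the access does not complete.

Trace:
#0 VA=0xC82C3E0F1FE (r,kernel):
  L0 @0x31[25] → 0x35007  P=1,RW=1,US=1,PS=0
  L1 @0x35[11] → 0x37007  P=1,RW=1,US=1,PS=0
  L2 @0x37[31] → 0x38007  P=1,RW=1,US=1,PS=0
  L3 @0x38[15] → 0x3C007  P=1,RW=1,US=1,PS=0
  ⇒ phys 0x3C1FE  [4 reads]
#1 VA=0xD800000084C (r,kernel):
  L0 @0x31[27] → 0x3F087  P=1,RW=1,US=1,PS=1
  ⇒ phys 0x3F84C (huge @L0)  [1 reads]

Access #0 PA: 0x3C1FE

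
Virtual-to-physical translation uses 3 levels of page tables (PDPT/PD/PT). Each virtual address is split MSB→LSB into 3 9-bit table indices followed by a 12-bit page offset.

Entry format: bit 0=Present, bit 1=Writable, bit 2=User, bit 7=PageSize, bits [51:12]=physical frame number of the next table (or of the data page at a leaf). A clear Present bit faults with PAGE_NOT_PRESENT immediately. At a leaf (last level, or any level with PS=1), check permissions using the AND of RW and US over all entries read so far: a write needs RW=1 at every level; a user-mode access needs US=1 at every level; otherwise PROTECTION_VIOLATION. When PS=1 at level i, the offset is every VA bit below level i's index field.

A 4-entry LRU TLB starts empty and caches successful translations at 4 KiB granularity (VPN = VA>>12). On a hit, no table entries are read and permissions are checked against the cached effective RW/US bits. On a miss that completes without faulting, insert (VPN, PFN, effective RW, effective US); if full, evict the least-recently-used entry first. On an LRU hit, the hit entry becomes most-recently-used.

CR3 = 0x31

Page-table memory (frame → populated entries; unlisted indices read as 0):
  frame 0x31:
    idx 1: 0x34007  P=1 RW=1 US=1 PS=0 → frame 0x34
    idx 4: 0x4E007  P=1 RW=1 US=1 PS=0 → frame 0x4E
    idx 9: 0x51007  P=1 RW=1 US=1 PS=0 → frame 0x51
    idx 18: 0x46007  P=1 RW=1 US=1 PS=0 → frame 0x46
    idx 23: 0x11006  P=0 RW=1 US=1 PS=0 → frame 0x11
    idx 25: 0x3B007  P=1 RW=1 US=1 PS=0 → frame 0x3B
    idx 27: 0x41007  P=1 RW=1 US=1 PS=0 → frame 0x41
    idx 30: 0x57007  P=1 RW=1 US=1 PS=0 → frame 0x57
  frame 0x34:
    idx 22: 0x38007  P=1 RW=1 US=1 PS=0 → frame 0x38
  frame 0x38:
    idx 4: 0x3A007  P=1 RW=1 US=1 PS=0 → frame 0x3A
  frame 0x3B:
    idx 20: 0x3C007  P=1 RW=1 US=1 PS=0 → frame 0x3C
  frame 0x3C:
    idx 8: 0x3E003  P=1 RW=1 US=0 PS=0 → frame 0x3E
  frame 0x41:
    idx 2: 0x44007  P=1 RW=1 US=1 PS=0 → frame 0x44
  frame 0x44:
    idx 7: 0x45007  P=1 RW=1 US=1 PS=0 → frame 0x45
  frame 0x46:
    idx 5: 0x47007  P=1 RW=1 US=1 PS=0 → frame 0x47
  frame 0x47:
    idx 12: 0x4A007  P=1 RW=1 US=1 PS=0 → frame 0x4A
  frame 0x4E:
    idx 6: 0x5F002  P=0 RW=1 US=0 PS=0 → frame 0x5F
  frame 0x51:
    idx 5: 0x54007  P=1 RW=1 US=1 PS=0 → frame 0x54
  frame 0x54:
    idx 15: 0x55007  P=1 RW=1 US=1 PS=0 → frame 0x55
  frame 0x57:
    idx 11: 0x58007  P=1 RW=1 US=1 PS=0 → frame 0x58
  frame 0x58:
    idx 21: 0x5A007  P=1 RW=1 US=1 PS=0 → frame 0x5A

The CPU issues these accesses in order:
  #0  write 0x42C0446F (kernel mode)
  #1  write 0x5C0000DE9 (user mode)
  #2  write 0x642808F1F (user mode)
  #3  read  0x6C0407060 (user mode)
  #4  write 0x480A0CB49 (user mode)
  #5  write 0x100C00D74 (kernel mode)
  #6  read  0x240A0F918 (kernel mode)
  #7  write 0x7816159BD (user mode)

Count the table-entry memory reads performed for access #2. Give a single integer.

Trace:
#0 VA=0x42C0446F (w,kernel):
  L0 @0x31[1] → 0x34007  P=1,RW=1,US=1,PS=0
  L1 @0x34[22] → 0x38007  P=1,RW=1,US=1,PS=0
  L2 @0x38[4] → 0x3A007  P=1,RW=1,US=1,PS=0
  → PA=0x3A46F  (3 entries read)
#1 VA=0x5C0000DE9 (w,user):
  L0 @0x31[23] → 0x11006  P=0,RW=1,US=1,PS=0
  → PAGE_NOT_PRESENT  (1 entries read)
#2 VA=0x642808F1F (w,user):
  L0 @0x31[25] → 0x3B007  P=1,RW=1,US=1,PS=0
  L1 @0x3B[20] → 0x3C007  P=1,RW=1,US=1,PS=0
  L2 @0x3C[8] → 0x3E003  P=1,RW=1,US=0,PS=0
  → PROTECTION_VIOLATION  (3 entries read)
#3 VA=0x6C0407060 (r,user):
  L0 @0x31[27] → 0x41007  P=1,RW=1,US=1,PS=0
  L1 @0x41[2] → 0x44007  P=1,RW=1,US=1,PS=0
  L2 @0x44[7] → 0x45007  P=1,RW=1,US=1,PS=0
  → PA=0x45060  (3 entries read)
#4 VA=0x480A0CB49 (w,user):
  L0 @0x31[18] → 0x46007  P=1,RW=1,US=1,PS=0
  L1 @0x46[5] → 0x47007  P=1,RW=1,US=1,PS=0
  L2 @0x47[12] → 0x4A007  P=1,RW=1,US=1,PS=0
  → PA=0x4AB49  (3 entries read)
#5 VA=0x100C00D74 (w,kernel):
  L0 @0x31[4] → 0x4E007  P=1,RW=1,US=1,PS=0
  L1 @0x4E[6] → 0x5F002  P=0,RW=1,US=0,PS=0
  → PAGE_NOT_PRESENT  (2 entries read)
#6 VA=0x240A0F918 (r,kernel):
  L0 @0x31[9] → 0x51007  P=1,RW=1,US=1,PS=0
  L1 @0x51[5] → 0x54007  P=1,RW=1,US=1,PS=0
  L2 @0x54[15] → 0x55007  P=1,RW=1,US=1,PS=0
  → PA=0x55918  (3 entries read)
#7 VA=0x7816159BD (w,user):
  L0 @0x31[30] → 0x57007  P=1,RW=1,US=1,PS=0
  L1 @0x57[11] → 0x58007  P=1,RW=1,US=1,PS=0
  L2 @0x58[21] → 0x5A007  P=1,RW=1,US=1,PS=0
  → PA=0x5A9BD  (3 entries read)

Entries read for #2: 3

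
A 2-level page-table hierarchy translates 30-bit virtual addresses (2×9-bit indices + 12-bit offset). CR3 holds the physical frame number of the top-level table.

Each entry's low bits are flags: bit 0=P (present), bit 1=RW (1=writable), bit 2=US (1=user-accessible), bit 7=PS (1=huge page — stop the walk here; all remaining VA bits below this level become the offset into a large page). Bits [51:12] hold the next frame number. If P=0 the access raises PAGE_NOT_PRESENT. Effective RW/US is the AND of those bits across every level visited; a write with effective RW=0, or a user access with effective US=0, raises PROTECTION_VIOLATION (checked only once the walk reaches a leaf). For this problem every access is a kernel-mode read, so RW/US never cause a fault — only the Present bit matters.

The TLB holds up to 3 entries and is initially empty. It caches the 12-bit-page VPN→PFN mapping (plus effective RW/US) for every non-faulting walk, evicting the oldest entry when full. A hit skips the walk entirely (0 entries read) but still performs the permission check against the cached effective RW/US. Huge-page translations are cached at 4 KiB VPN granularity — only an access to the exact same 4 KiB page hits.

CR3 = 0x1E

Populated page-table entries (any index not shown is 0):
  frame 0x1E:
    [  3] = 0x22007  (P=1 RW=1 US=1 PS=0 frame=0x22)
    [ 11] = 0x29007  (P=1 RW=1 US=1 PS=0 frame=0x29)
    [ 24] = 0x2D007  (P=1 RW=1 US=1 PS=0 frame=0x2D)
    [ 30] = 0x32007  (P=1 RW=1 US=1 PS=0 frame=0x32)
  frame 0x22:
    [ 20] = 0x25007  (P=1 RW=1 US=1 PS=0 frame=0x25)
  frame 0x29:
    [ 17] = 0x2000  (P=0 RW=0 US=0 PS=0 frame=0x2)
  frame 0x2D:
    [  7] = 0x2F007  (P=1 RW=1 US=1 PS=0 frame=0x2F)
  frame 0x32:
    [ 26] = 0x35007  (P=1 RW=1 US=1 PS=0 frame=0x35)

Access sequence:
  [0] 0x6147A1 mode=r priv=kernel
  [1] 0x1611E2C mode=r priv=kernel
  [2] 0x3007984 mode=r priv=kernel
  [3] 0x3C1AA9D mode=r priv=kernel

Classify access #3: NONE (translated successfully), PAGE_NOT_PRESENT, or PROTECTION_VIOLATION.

Walk each access:
#0 VA=0x6147A1 (r,kernel):
  lvl0: tbl 0x1E, slot 3 ⇒ 0x22007 (P1/RW1/US1/PS0)
  lvl1: tbl 0x22, slot 20 ⇒ 0x25007 (P1/RW1/US1/PS0)
  → PA=0x257A1  (2 entries read)
#1 VA=0x1611E2C (r,kernel):
  lvl0: tbl 0x1E, slot 11 ⇒ 0x29007 (P1/RW1/US1/PS0)
  lvl1: tbl 0x29, slot 17 ⇒ 0x2000 (P0/RW0/US0/PS0)
  ⇒ fault: PAGE_NOT_PRESENT  — 2 lookups
#2 VA=0x3007984 (r,kernel):
  lvl0: tbl 0x1E, slot 24 ⇒ 0x2D007 (P1/RW1/US1/PS0)
  lvl1: tbl 0x2D, slot 7 ⇒ 0x2F007 (P1/RW1/US1/PS0)
  → PA=0x2F984  (2 entries read)
#3 VA=0x3C1AA9D (r,kernel):
  lvl0: tbl 0x1E, slot 30 ⇒ 0x32007 (P1/RW1/US1/PS0)
  lvl1: tbl 0x32, slot 26 ⇒ 0x35007 (P1/RW1/US1/PS0)
  → PA=0x35A9D  (2 entries read)

Access #3 fault: NONE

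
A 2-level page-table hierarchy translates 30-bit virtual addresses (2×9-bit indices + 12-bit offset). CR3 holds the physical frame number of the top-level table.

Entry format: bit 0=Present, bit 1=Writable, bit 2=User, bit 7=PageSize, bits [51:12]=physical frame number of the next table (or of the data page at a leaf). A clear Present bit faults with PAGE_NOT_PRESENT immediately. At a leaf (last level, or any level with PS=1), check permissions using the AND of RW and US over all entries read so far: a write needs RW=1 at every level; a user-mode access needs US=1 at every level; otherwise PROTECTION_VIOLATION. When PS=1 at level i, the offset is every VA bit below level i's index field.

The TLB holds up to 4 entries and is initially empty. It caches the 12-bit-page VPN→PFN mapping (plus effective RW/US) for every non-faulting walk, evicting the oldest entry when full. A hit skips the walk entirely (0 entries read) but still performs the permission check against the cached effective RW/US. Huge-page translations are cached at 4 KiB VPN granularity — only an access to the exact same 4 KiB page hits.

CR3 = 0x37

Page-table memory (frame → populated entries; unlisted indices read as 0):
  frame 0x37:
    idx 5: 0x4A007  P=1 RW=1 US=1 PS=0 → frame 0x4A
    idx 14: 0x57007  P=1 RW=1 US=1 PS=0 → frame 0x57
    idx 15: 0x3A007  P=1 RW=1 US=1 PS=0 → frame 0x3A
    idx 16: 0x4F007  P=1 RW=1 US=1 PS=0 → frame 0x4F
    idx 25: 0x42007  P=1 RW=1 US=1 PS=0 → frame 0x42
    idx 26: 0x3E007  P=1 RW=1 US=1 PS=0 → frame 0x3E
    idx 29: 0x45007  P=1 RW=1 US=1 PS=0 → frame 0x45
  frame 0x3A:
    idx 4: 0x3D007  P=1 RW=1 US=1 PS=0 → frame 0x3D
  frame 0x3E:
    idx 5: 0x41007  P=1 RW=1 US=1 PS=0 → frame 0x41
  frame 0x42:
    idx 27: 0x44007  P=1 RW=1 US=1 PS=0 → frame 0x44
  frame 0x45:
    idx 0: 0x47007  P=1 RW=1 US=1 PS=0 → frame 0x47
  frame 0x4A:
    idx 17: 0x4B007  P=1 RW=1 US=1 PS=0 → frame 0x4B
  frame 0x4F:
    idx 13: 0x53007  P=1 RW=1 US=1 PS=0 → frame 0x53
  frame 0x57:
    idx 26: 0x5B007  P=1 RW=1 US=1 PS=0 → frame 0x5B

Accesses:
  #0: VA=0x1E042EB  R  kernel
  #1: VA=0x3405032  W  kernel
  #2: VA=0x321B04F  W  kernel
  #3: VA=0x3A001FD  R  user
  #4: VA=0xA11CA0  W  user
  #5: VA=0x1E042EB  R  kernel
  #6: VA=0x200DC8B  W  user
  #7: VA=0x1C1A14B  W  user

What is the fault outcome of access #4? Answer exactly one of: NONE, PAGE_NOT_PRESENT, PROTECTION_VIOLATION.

Walk each access:
#0 VA=0x1E042EB (r,kernel):
  [0] read 0x37 idx=15: raw=0x3A007 flags P=1 W=1 U=1 S=0
  [1] read 0x3A idx=4: raw=0x3D007 flags P=1 W=1 U=1 S=0
  ✓ 0x3D2EB  — 2 lookups
#1 VA=0x3405032 (w,kernel):
  [0] read 0x37 idx=26: raw=0x3E007 flags P=1 W=1 U=1 S=0
  [1] read 0x3E idx=5: raw=0x41007 flags P=1 W=1 U=1 S=0
  ✓ 0x41032  — 2 lookups
#2 VA=0x321B04F (w,kernel):
  [0] read 0x37 idx=25: raw=0x42007 flags P=1 W=1 U=1 S=0
  [1] read 0x42 idx=27: raw=0x44007 flags P=1 W=1 U=1 S=0
  ✓ 0x4404F  — 2 lookups
#3 VA=0x3A001FD (r,user):
  [0] read 0x37 idx=29: raw=0x45007 flags P=1 W=1 U=1 S=0
  [1] read 0x45 idx=0: raw=0x47007 flags P=1 W=1 U=1 S=0
  ✓ 0x471FD  — 2 lookups
#4 VA=0xA11CA0 (w,user):
  [0] read 0x37 idx=5: raw=0x4A007 flags P=1 W=1 U=1 S=0
  [1] read 0x4A idx=17: raw=0x4B007 flags P=1 W=1 U=1 S=0
  ✓ 0x4BCA0  — 2 lookups
#5 VA=0x1E042EB (r,kernel):
  [0] read 0x37 idx=15: raw=0x3A007 flags P=1 W=1 U=1 S=0
  [1] read 0x3A idx=4: raw=0x3D007 flags P=1 W=1 U=1 S=0
  ✓ 0x3D2EB  — 2 lookups
#6 VA=0x200DC8B (w,user):
  [0] read 0x37 idx=16: raw=0x4F007 flags P=1 W=1 U=1 S=0
  [1] read 0x4F idx=13: raw=0x53007 flags P=1 W=1 U=1 S=0
  ✓ 0x53C8B  — 2 lookups
#7 VA=0x1C1A14B (w,user):
  [0] read 0x37 idx=14: raw=0x57007 flags P=1 W=1 U=1 S=0
  [1] read 0x57 idx=26: raw=0x5B007 flags P=1 W=1 U=1 S=0
  ✓ 0x5B14B  — 2 lookups

Access #4 fault: NONE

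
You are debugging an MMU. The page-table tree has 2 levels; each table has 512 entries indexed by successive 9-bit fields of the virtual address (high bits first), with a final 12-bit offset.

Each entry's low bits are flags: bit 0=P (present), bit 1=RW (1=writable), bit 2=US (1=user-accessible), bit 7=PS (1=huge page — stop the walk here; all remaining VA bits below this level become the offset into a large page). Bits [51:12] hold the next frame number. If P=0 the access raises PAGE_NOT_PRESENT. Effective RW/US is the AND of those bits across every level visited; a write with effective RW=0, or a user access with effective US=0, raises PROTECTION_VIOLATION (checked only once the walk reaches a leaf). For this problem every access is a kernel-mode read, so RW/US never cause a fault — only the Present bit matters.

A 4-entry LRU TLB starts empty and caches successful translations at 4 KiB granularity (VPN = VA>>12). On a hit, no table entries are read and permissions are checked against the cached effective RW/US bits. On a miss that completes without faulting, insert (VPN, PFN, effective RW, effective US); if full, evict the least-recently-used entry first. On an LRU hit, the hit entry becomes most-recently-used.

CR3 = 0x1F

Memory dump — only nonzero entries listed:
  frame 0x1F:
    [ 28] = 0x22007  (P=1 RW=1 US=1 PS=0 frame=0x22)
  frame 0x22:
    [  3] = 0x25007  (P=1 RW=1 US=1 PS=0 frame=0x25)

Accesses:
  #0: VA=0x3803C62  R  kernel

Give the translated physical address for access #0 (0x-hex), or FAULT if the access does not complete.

Walk each access:
#0 VA=0x3803C62 (r,kernel):
  lvl0: tbl 0x1F, slot 28 ⇒ 0x22007 (P1/RW1/US1/PS0)
  lvl1: tbl 0x22, slot 3 ⇒ 0x25007 (P1/RW1/US1/PS0)
  ⇒ phys 0x25C62  [2 reads]

Access #0 PA: 0x25C62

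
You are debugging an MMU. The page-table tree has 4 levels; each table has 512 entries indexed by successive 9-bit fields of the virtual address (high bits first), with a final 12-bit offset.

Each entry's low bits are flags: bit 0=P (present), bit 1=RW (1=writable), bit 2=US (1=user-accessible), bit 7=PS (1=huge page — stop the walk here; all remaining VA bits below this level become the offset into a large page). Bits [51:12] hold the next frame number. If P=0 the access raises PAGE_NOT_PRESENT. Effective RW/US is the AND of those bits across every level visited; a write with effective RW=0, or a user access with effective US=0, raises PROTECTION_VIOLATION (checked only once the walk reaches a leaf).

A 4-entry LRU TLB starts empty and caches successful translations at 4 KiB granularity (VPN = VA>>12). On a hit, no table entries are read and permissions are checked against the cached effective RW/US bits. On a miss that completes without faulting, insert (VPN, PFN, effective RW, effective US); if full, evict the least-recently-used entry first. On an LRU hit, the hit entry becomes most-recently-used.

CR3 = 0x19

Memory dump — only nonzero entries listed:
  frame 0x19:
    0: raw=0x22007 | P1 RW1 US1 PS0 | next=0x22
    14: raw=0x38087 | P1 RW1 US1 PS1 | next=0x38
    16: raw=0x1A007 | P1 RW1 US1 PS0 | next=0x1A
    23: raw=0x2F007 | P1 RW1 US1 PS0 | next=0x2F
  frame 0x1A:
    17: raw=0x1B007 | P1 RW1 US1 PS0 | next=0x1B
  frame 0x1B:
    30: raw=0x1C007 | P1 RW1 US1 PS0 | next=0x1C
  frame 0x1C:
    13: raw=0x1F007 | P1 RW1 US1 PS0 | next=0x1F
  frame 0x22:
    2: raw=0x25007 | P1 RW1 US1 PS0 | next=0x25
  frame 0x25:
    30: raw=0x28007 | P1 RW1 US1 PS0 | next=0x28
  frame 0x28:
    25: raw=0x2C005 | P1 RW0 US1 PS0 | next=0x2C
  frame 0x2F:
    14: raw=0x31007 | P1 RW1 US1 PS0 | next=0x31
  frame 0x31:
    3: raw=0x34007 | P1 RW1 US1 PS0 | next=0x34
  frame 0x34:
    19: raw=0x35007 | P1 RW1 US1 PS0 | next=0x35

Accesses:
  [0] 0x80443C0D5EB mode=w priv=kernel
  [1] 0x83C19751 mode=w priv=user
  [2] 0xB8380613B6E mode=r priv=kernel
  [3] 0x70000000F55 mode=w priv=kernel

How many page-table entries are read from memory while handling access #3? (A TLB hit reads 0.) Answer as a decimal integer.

Walk each access:
#0 VA=0x80443C0D5EB (w,kernel):
  [0] read 0x19 idx=16: raw=0x1A007 flags P=1 W=1 U=1 S=0
  [1] read 0x1A idx=17: raw=0x1B007 flags P=1 W=1 U=1 S=0
  [2] read 0x1B idx=30: raw=0x1C007 flags P=1 W=1 U=1 S=0
  [3] read 0x1C idx=13: raw=0x1F007 flags P=1 W=1 U=1 S=0
  ⇒ phys 0x1F5EB  [4 reads]
#1 VA=0x83C19751 (w,user):
  [0] read 0x19 idx=0: raw=0x22007 flags P=1 W=1 U=1 S=0
  [1] read 0x22 idx=2: raw=0x25007 flags P=1 W=1 U=1 S=0
  [2] read 0x25 idx=30: raw=0x28007 flags P=1 W=1 U=1 S=0
  [3] read 0x28 idx=25: raw=0x2C005 flags P=1 W=0 U=1 S=0
  ✗ PROTECTION_VIOLATION  [4 reads]
#2 VA=0xB8380613B6E (r,kernel):
  [0] read 0x19 idx=23: raw=0x2F007 flags P=1 W=1 U=1 S=0
  [1] read 0x2F idx=14: raw=0x31007 flags P=1 W=1 U=1 S=0
  [2] read 0x31 idx=3: raw=0x34007 flags P=1 W=1 U=1 S=0
  [3] read 0x34 idx=19: raw=0x35007 flags P=1 W=1 U=1 S=0
  ⇒ phys 0x35B6E  [4 reads]
#3 VA=0x70000000F55 (w,kernel):
  [0] read 0x19 idx=14: raw=0x38087 flags P=1 W=1 U=1 S=1
  ⇒ phys 0x38F55 (huge @L0)  [1 reads]

Entries read for #3: 1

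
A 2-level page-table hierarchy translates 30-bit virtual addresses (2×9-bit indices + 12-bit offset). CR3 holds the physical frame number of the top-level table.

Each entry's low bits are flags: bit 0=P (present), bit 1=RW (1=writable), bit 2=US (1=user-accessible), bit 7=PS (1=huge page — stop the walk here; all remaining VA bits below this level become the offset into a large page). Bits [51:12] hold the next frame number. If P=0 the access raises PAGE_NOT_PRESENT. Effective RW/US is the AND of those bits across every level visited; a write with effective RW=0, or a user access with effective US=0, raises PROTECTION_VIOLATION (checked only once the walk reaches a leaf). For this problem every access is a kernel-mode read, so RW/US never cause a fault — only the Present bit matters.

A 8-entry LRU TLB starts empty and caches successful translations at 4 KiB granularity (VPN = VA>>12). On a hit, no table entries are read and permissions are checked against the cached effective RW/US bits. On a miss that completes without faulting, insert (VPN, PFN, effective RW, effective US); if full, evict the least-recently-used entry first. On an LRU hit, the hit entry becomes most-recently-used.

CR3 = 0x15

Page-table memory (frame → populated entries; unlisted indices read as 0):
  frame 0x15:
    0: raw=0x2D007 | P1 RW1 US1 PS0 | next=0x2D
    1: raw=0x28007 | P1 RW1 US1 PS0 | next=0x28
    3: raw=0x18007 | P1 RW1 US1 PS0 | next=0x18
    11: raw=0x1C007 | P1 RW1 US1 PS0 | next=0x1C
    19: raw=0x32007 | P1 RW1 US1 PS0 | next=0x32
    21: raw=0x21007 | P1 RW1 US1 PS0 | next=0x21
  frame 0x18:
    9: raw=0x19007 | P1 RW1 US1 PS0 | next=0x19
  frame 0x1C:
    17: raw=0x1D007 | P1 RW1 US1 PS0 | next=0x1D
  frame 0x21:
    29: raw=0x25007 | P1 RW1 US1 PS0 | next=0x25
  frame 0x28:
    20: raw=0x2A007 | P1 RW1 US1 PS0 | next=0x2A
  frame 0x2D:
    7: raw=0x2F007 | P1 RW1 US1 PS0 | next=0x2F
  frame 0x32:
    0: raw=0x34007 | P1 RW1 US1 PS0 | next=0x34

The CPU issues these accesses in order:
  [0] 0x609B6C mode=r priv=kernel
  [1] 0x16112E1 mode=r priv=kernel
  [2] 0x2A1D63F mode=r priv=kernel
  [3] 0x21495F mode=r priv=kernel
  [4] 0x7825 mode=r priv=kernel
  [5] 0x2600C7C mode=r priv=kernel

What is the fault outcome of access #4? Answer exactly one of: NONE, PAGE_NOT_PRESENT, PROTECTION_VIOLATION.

Walk each access:
#0 VA=0x609B6C (r,kernel):
  lvl0: tbl 0x15, slot 3 ⇒ 0x18007 (P1/RW1/US1/PS0)
  lvl1: tbl 0x18, slot 9 ⇒ 0x19007 (P1/RW1/US1/PS0)
  ⇒ phys 0x19B6C  [2 reads]
#1 VA=0x16112E1 (r,kernel):
  lvl0: tbl 0x15, slot 11 ⇒ 0x1C007 (P1/RW1/US1/PS0)
  lvl1: tbl 0x1C, slot 17 ⇒ 0x1D007 (P1/RW1/US1/PS0)
  ⇒ phys 0x1D2E1  [2 reads]
#2 VA=0x2A1D63F (r,kernel):
  lvl0: tbl 0x15, slot 21 ⇒ 0x21007 (P1/RW1/US1/PS0)
  lvl1: tbl 0x21, slot 29 ⇒ 0x25007 (P1/RW1/US1/PS0)
  ⇒ phys 0x2563F  [2 reads]
#3 VA=0x21495F (r,kernel):
  lvl0: tbl 0x15, slot 1 ⇒ 0x28007 (P1/RW1/US1/PS0)
  lvl1: tbl 0x28, slot 20 ⇒ 0x2A007 (P1/RW1/US1/PS0)
  ⇒ phys 0x2A95F  [2 reads]
#4 VA=0x7825 (r,kernel):
  lvl0: tbl 0x15, slot 0 ⇒ 0x2D007 (P1/RW1/US1/PS0)
  lvl1: tbl 0x2D, slot 7 ⇒ 0x2F007 (P1/RW1/US1/PS0)
  ⇒ phys 0x2F825  [2 reads]
#5 VA=0x2600C7C (r,kernel):
  lvl0: tbl 0x15, slot 19 ⇒ 0x32007 (P1/RW1/US1/PS0)
  lvl1: tbl 0x32, slot 0 ⇒ 0x34007 (P1/RW1/US1/PS0)
  ⇒ phys 0x34C7C  [2 reads]

Access #4 fault: NONE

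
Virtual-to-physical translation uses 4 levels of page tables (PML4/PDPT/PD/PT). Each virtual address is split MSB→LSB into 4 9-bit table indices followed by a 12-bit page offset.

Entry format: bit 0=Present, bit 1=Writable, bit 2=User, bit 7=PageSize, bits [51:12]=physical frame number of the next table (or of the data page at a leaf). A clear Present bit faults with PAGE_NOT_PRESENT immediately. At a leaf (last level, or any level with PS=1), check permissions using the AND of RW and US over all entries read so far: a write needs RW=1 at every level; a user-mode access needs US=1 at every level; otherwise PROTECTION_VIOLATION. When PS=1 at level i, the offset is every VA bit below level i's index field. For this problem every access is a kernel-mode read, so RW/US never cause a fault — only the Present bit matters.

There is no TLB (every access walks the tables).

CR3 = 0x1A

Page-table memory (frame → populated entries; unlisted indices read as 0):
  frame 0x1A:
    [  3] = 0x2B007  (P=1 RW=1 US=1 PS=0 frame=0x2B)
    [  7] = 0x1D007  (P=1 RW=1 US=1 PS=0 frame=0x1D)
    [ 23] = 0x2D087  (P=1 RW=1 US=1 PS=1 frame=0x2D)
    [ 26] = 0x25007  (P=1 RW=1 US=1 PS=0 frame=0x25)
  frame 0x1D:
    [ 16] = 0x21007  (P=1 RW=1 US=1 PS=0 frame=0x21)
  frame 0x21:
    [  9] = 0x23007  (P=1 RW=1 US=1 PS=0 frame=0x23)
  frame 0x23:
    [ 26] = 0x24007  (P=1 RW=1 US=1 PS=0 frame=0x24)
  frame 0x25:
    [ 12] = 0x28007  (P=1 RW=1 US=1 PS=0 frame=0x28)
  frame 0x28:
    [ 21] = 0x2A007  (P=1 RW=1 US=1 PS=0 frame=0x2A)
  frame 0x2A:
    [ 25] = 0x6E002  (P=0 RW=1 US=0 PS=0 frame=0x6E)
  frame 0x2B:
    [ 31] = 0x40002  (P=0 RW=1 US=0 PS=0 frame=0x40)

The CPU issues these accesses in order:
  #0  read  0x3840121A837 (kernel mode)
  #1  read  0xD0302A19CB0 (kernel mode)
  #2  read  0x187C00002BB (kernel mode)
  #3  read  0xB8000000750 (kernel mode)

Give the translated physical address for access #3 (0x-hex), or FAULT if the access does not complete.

Trace:
#0 VA=0x3840121A837 (r,kernel):
  [0] read 0x1A idx=7: raw=0x1D007 flags P=1 W=1 U=1 S=0
  [1] read 0x1D idx=16: raw=0x21007 flags P=1 W=1 U=1 S=0
  [2] read 0x21 idx=9: raw=0x23007 flags P=1 W=1 U=1 S=0
  [3] read 0x23 idx=26: raw=0x24007 flags P=1 W=1 U=1 S=0
  ⇒ phys 0x24837  [4 reads]
#1 VA=0xD0302A19CB0 (r,kernel):
  [0] read 0x1A idx=26: raw=0x25007 flags P=1 W=1 U=1 S=0
  [1] read 0x25 idx=12: raw=0x28007 flags P=1 W=1 U=1 S=0
  [2] read 0x28 idx=21: raw=0x2A007 flags P=1 W=1 U=1 S=0
  [3] read 0x2A idx=25: raw=0x6E002 flags P=0 W=1 U=0 S=0
  → PAGE_NOT_PRESENT  (4 entries read)
#2 VA=0x187C00002BB (r,kernel):
  [0] read 0x1A idx=3: raw=0x2B007 flags P=1 W=1 U=1 S=0
  [1] read 0x2B idx=31: raw=0x40002 flags P=0 W=1 U=0 S=0
  → PAGE_NOT_PRESENT  (2 entries read)
#3 VA=0xB8000000750 (r,kernel):
  [0] read 0x1A idx=23: raw=0x2D087 flags P=1 W=1 U=1 S=1
  ⇒ phys 0x2D750 (huge @L0)  [1 reads]

Access #3 PA: 0x2D750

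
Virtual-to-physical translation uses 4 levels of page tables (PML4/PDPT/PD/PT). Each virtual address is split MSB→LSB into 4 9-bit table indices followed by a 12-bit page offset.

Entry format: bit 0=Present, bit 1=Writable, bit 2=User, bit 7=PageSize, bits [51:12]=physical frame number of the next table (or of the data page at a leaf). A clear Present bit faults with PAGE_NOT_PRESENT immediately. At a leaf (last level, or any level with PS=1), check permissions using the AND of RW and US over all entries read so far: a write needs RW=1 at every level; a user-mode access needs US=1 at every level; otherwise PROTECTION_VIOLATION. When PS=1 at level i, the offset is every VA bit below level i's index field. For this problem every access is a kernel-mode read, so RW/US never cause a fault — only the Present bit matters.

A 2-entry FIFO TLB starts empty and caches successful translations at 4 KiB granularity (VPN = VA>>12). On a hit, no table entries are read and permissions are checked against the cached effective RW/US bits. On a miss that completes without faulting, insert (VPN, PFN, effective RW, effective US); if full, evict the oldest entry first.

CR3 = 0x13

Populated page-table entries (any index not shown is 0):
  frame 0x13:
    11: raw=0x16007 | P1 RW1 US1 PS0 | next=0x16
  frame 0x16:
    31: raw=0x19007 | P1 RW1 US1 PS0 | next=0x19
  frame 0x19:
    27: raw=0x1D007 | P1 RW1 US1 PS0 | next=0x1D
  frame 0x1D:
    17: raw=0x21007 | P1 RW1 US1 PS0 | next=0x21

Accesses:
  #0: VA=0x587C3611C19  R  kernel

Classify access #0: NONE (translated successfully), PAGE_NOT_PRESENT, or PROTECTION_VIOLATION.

Per-access translation:
#0 VA=0x587C3611C19 (r,kernel):
  [0] read 0x13 idx=11: raw=0x16007 flags P=1 W=1 U=1 S=0
  [1] read 0x16 idx=31: raw=0x19007 flags P=1 W=1 U=1 S=0
  [2] read 0x19 idx=27: raw=0x1D007 flags P=1 W=1 U=1 S=0
  [3] read 0x1D idx=17: raw=0x21007 flags P=1 W=1 U=1 S=0
  ✓ 0x21C19  — 4 lookups

Access #0 fault: NONE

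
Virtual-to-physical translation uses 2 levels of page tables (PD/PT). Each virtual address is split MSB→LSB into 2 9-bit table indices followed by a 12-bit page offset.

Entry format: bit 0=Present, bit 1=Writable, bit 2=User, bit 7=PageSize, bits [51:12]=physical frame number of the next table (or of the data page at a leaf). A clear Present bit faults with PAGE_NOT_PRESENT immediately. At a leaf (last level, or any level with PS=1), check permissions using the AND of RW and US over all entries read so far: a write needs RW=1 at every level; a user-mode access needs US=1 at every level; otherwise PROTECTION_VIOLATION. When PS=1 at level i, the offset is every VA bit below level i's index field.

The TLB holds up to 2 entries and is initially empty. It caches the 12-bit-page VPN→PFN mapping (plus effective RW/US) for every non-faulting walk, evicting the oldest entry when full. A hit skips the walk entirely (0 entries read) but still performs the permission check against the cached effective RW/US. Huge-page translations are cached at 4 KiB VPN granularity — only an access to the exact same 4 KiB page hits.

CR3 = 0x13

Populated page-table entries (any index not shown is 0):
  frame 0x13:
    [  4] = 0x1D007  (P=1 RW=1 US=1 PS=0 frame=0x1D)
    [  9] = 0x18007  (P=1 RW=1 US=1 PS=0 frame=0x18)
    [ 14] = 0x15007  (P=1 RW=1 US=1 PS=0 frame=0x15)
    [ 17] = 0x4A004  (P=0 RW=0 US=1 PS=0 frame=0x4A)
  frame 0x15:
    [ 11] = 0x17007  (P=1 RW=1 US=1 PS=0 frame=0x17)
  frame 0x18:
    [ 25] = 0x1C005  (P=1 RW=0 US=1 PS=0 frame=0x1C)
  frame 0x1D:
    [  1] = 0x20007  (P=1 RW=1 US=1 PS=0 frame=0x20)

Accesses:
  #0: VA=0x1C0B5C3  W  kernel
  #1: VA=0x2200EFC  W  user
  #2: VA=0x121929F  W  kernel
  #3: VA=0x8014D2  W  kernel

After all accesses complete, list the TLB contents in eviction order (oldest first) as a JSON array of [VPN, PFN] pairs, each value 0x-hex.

Walk each access:
#0 VA=0x1C0B5C3 (w,kernel):
  lvl0: tbl 0x13, slot 14 ⇒ 0x15007 (P1/RW1/US1/PS0)
  lvl1: tbl 0x15, slot 11 ⇒ 0x17007 (P1/RW1/US1/PS0)
  ✓ 0x175C3  — 2 lookups
#1 VA=0x2200EFC (w,user):
  lvl0: tbl 0x13, slot 17 ⇒ 0x4A004 (P0/RW0/US1/PS0)
  ⇒ fault: PAGE_NOT_PRESENT  — 1 lookups
#2 VA=0x121929F (w,kernel):
  lvl0: tbl 0x13, slot 9 ⇒ 0x18007 (P1/RW1/US1/PS0)
  lvl1: tbl 0x18, slot 25 ⇒ 0x1C005 (P1/RW0/US1/PS0)
  ⇒ fault: PROTECTION_VIOLATION  — 2 lookups
#3 VA=0x8014D2 (w,kernel):
  lvl0: tbl 0x13, slot 4 ⇒ 0x1D007 (P1/RW1/US1/PS0)
  lvl1: tbl 0x1D, slot 1 ⇒ 0x20007 (P1/RW1/US1/PS0)
  ✓ 0x204D2  — 2 lookups

TLB: [["0x1C0B", "0x17"], ["0x801", "0x20"]]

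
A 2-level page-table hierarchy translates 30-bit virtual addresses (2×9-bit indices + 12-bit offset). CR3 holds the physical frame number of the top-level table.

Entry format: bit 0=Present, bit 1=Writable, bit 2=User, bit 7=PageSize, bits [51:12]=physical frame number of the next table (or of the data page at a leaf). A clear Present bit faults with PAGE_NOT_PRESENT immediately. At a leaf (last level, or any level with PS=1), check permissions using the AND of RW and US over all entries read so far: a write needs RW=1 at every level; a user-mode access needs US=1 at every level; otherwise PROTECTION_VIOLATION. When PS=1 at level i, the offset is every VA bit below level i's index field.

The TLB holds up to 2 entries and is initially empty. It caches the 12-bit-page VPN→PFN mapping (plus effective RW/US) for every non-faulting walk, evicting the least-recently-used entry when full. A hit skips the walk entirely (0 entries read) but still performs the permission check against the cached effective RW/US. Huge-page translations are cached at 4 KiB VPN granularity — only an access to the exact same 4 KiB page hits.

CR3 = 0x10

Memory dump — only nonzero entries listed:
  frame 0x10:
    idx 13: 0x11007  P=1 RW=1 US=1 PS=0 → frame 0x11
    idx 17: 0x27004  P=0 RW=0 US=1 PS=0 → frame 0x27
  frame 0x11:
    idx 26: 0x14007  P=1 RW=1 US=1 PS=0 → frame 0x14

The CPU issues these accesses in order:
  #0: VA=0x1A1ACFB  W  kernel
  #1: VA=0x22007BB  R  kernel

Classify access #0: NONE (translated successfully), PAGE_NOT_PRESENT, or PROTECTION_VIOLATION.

Trace:
#0 VA=0x1A1ACFB (w,kernel):
  L0: frame=0x10 idx=13 entry=0x11007 [P=1 RW=1 US=1 PS=0]
  L1: frame=0x11 idx=26 entry=0x14007 [P=1 RW=1 US=1 PS=0]
  ⇒ phys 0x14CFB  [2 reads]
#1 VA=0x22007BB (r,kernel):
  L0: frame=0x10 idx=17 entry=0x27004 [P=0 RW=0 US=1 PS=0]
  ✗ PAGE_NOT_PRESENT  [1 reads]

Access #0 fault: NONE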